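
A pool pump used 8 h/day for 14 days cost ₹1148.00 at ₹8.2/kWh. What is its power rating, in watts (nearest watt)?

Energy = ₹1148.00 ÷ ₹8.2/kWh = 140 kWh
Runtime = 8 h/day × 14 days = 112 h
Power = 140 kWh ÷ 112 h = 1.25 kW = 1250 W

1250 W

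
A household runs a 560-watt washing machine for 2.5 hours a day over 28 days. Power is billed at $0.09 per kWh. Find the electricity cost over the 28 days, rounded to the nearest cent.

$3.53

Runtime = 2.5 h/day × 28 days = 70 h
Energy = 0.56 kW × 70 h = 39.2 kWh
Cost = 39.2 kWh × $0.09/kWh = $3.53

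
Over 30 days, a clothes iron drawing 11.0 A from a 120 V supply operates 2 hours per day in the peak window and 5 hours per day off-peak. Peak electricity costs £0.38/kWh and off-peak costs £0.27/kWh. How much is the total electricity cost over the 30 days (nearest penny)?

£83.56

Power = 11.0 A × 120 V = 1320 W = 1.32 kW
Peak energy = 1.32 kW × 2 h × 30 = 79.2 kWh
Off-peak energy = 1.32 kW × 5 h × 30 = 198 kWh
Cost = 79.2 × £0.38 + 198 × £0.27 = £30.096 + £53.46 = £83.56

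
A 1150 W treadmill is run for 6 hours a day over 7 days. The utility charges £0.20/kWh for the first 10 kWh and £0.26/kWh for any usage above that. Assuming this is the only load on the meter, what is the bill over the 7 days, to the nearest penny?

£11.96

Runtime = 6 h/day × 7 days = 42 h
Energy = 1.15 kW × 42 h = 48.3 kWh
Tier 1 (0–10 kWh): 10 × £0.20 = £2
Above 10 kWh: 38.3 × £0.26 = £9.958
Bill = £11.96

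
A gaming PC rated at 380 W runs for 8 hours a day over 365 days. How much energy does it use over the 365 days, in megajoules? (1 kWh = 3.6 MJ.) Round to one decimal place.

Runtime = 8 h/day × 365 days = 2920 h
Energy = 0.38 kW × 2920 h = 1109.6 kWh
= 1109.6 × 3.6 MJ = 3994.6 MJ

3994.6 MJ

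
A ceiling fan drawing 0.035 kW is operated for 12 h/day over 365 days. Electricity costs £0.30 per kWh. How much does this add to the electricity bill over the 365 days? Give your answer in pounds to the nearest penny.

£45.99

Runtime = 12 h/day × 365 days = 4380 h
Energy = 0.035 kW × 4380 h = 153.3 kWh
Cost = 153.3 kWh × £0.30/kWh = £45.99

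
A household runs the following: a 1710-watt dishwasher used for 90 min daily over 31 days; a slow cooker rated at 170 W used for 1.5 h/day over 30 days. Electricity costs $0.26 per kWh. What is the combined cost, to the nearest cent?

dishwasher: Runtime = 90 min × 31 = 2790 min = 46.5 h
dishwasher: 1.71 kW × 46.5 h = 79.515 kWh
slow cooker: Runtime = 1.5 h/day × 30 days = 45 h
slow cooker: 0.17 kW × 45 h = 7.65 kWh
Total energy = 87.165 kWh
Cost = 87.165 × $0.26 = $22.66

$22.66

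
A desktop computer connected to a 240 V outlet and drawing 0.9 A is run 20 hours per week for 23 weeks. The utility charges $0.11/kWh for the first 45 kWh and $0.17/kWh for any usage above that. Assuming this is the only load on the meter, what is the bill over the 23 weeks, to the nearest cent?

$14.19

Power = 0.9 A × 240 V = 216 W = 0.216 kW
Runtime = 20 h/week × 23 weeks = 460 h
Energy = 0.216 kW × 460 h = 99.36 kWh
Tier 1 (0–45 kWh): 45 × $0.11 = $4.95
Above 45 kWh: 54.36 × $0.17 = $9.2412
Bill = $14.19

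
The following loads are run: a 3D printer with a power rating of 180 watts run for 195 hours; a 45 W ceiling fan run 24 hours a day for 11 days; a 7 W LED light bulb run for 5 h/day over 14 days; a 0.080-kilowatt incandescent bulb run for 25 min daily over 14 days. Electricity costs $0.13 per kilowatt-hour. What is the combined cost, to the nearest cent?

3D printer: 0.18 kW × 195 h = 35.1 kWh
ceiling fan: Runtime = 24 h × 11 = 264 h
ceiling fan: 0.045 kW × 264 h = 11.88 kWh
LED light bulb: Runtime = 5 h/day × 14 days = 70 h
LED light bulb: 0.007 kW × 70 h = 0.49 kWh
incandescent bulb: Runtime = 25 min × 14 = 350 min = 5.833333… h
incandescent bulb: 0.08 kW × 5.833333… h = 0.466666… kWh
Total energy = 47.936666… kWh
Cost = 47.936666… × $0.13 = $6.23

$6.23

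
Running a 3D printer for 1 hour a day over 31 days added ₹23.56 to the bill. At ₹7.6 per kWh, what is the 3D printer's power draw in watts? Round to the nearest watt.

Energy = ₹23.56 ÷ ₹7.6/kWh = 3.1 kWh
Runtime = 1 h/day × 31 days = 31 h
Power = 3.1 kWh ÷ 31 h = 0.1 kW = 100 W

100 W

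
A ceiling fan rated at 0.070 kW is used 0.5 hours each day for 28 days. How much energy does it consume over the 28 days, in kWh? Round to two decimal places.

Runtime = 0.5 h/day × 28 days = 14 h
Energy = 0.07 kW × 14 h = 0.98 kWh

0.98 kWh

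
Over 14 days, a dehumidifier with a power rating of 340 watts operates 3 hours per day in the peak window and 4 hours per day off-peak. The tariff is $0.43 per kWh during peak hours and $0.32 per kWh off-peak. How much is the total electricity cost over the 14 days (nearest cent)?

$12.23

Peak energy = 0.34 kW × 3 h × 14 = 14.28 kWh
Off-peak energy = 0.34 kW × 4 h × 14 = 19.04 kWh
Cost = 14.28 × $0.43 + 19.04 × $0.32 = $6.1404 + $6.0928 = $12.23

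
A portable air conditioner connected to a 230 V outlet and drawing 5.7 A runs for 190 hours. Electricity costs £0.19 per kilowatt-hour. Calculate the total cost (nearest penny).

Power = 5.7 A × 230 V = 1311 W = 1.311 kW
Energy = 1.311 kW × 190 h = 249.09 kWh
Cost = 249.09 kWh × £0.19/kWh = £47.33

£47.33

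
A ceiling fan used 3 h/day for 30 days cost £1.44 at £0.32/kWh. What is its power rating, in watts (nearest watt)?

Energy = £1.44 ÷ £0.32/kWh = 4.5 kWh
Runtime = 3 h/day × 30 days = 90 h
Power = 4.5 kWh ÷ 90 h = 0.05 kW = 50 W

50 W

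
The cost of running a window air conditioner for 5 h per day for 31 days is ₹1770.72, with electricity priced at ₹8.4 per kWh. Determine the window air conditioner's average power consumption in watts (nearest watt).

1360 W

Energy = ₹1770.72 ÷ ₹8.4/kWh = 210.8 kWh
Runtime = 5 h/day × 31 days = 155 h
Power = 210.8 kWh ÷ 155 h = 1.36 kW = 1360 W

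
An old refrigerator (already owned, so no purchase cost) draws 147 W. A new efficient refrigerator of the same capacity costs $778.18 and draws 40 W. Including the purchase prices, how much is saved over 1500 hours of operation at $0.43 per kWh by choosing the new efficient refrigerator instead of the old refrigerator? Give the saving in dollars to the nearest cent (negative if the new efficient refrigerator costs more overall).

-$709.17

old refrigerator: $0.00 + (147/1000) kW × 1500 h × $0.43 = $0.00 + $94.815 = $94.815
new efficient refrigerator: $778.18 + (40/1000) kW × 1500 h × $0.43 = $778.18 + $25.8 = $803.98
Saving = $94.815 − $803.98 = −$709.165 → -$709.17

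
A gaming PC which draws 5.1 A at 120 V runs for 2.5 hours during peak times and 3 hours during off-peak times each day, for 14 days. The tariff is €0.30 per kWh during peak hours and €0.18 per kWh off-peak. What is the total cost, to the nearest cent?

Power = 5.1 A × 120 V = 612 W = 0.612 kW
Peak energy = 0.612 kW × 2.5 h × 14 = 21.42 kWh
Off-peak energy = 0.612 kW × 3 h × 14 = 25.704 kWh
Cost = 21.42 × €0.30 + 25.704 × €0.18 = €6.426 + €4.62672 = €11.05

€11.05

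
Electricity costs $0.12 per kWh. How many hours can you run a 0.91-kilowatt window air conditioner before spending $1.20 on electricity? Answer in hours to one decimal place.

11.0 h

Energy available = $1.20 ÷ $0.12/kWh = 10 kWh
Hours = 10 kWh ÷ 0.91 kW = 11.0 h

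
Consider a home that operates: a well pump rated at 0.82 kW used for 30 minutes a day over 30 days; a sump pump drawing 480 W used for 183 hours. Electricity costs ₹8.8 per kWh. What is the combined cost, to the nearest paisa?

₹881.23

well pump: Runtime = 30 min × 30 = 900 min = 15 h
well pump: 0.82 kW × 15 h = 12.3 kWh
sump pump: 0.48 kW × 183 h = 87.84 kWh
Total energy = 100.14 kWh
Cost = 100.14 × ₹8.8 = ₹881.23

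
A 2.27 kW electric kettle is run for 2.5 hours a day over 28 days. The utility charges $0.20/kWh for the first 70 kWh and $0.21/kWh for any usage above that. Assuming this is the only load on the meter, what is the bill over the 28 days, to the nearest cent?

$32.67

Runtime = 2.5 h/day × 28 days = 70 h
Energy = 2.27 kW × 70 h = 158.9 kWh
Tier 1 (0–70 kWh): 70 × $0.20 = $14
Above 70 kWh: 88.9 × $0.21 = $18.669
Bill = $32.67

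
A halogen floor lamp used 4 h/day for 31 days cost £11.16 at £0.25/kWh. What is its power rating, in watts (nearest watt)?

360 W

Energy = £11.16 ÷ £0.25/kWh = 44.64 kWh
Runtime = 4 h/day × 31 days = 124 h
Power = 44.64 kWh ÷ 124 h = 0.36 kW = 360 W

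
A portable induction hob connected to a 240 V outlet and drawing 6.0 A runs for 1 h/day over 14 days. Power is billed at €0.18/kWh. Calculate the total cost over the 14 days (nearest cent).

Power = 6.0 A × 240 V = 1440 W = 1.44 kW
Runtime = 1 h/day × 14 days = 14 h
Energy = 1.44 kW × 14 h = 20.16 kWh
Cost = 20.16 kWh × €0.18/kWh = €3.63

€3.63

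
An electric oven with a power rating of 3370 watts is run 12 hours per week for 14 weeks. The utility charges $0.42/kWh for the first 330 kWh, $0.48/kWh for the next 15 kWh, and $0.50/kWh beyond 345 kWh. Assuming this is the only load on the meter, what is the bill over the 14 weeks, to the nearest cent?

$256.38

Runtime = 12 h/week × 14 weeks = 168 h
Energy = 3.37 kW × 168 h = 566.16 kWh
Tier 1 (0–330 kWh): 330 × $0.42 = $138.6
Tier 2 (330–345 kWh): 15 × $0.48 = $7.2
Above 345 kWh: 221.16 × $0.50 = $110.58
Bill = $256.38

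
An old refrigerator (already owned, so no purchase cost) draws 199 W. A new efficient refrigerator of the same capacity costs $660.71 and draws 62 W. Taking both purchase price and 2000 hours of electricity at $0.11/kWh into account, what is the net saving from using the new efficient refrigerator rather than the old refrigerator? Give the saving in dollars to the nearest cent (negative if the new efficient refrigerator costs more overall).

-$630.57

old refrigerator: $0.00 + (199/1000) kW × 2000 h × $0.11 = $0.00 + $43.78 = $43.78
new efficient refrigerator: $660.71 + (62/1000) kW × 2000 h × $0.11 = $660.71 + $13.64 = $674.35
Saving = $43.78 − $674.35 = −$630.57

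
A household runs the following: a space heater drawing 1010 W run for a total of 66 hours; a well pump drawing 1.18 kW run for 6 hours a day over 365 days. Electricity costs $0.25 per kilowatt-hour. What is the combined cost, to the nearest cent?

$662.72

space heater: 1.01 kW × 66 h = 66.66 kWh
well pump: Runtime = 6 h/day × 365 days = 2190 h
well pump: 1.18 kW × 2190 h = 2584.2 kWh
Total energy = 2650.86 kWh
Cost = 2650.86 × $0.25 = $662.72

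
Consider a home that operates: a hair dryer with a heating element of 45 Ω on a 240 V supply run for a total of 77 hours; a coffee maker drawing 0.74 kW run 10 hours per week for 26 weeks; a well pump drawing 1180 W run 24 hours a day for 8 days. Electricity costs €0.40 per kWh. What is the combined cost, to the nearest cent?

hair dryer: Power = V²/R = 240²/45 = 1280 W = 1.28 kW
hair dryer: 1.28 kW × 77 h = 98.56 kWh
coffee maker: Runtime = 10 h/week × 26 weeks = 260 h
coffee maker: 0.74 kW × 260 h = 192.4 kWh
well pump: Runtime = 24 h × 8 = 192 h
well pump: 1.18 kW × 192 h = 226.56 kWh
Total energy = 517.52 kWh
Cost = 517.52 × €0.40 = €207.01

€207.01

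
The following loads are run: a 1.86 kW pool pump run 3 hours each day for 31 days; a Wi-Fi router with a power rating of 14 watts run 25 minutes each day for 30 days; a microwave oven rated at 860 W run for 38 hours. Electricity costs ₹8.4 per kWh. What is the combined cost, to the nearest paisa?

₹1729.01

pool pump: Runtime = 3 h/day × 31 days = 93 h
pool pump: 1.86 kW × 93 h = 172.98 kWh
Wi-Fi router: Runtime = 25 min × 30 = 750 min = 12.5 h
Wi-Fi router: 0.014 kW × 12.5 h = 0.175 kWh
microwave oven: 0.86 kW × 38 h = 32.68 kWh
Total energy = 205.835 kWh
Cost = 205.835 × ₹8.4 = ₹1729.01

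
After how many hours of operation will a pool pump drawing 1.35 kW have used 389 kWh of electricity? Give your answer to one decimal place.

Hours = 389 kWh ÷ 1.35 kW = 288.1 h

288.1 h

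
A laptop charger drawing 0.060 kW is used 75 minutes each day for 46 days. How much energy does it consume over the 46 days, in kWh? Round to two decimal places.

3.45 kWh

Runtime = 75 min × 46 = 3450 min = 57.5 h
Energy = 0.06 kW × 57.5 h = 3.45 kWh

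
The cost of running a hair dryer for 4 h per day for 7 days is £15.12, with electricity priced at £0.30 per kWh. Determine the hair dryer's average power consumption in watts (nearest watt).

Energy = £15.12 ÷ £0.30/kWh = 50.4 kWh
Runtime = 4 h/day × 7 days = 28 h
Power = 50.4 kWh ÷ 28 h = 1.8 kW = 1800 W

1800 W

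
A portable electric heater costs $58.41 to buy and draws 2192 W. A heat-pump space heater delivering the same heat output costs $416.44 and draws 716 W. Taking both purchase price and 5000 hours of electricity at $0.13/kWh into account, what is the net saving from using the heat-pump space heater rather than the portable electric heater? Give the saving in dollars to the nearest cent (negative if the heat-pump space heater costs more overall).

portable electric heater: $58.41 + (2192/1000) kW × 5000 h × $0.13 = $58.41 + $1424.8 = $1483.21
heat-pump space heater: $416.44 + (716/1000) kW × 5000 h × $0.13 = $416.44 + $465.4 = $881.84
Saving = $1483.21 − $881.84 = $601.37

$601.37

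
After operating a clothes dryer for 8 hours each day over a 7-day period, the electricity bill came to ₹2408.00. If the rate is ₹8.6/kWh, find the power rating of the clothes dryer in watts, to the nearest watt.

5000 W

Energy = ₹2408.00 ÷ ₹8.6/kWh = 280 kWh
Runtime = 8 h/day × 7 days = 56 h
Power = 280 kWh ÷ 56 h = 5 kW = 5000 W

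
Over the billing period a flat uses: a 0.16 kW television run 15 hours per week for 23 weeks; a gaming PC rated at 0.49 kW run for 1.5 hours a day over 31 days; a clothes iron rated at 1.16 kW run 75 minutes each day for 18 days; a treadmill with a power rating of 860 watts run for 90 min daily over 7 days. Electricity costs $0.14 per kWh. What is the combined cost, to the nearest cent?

$15.84

television: Runtime = 15 h/week × 23 weeks = 345 h
television: 0.16 kW × 345 h = 55.2 kWh
gaming PC: Runtime = 1.5 h/day × 31 days = 46.5 h
gaming PC: 0.49 kW × 46.5 h = 22.785 kWh
clothes iron: Runtime = 75 min × 18 = 1350 min = 22.5 h
clothes iron: 1.16 kW × 22.5 h = 26.1 kWh
treadmill: Runtime = 90 min × 7 = 630 min = 10.5 h
treadmill: 0.86 kW × 10.5 h = 9.03 kWh
Total energy = 113.115 kWh
Cost = 113.115 × $0.14 = $15.84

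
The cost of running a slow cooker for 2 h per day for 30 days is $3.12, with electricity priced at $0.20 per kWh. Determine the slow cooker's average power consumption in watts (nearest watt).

Energy = $3.12 ÷ $0.20/kWh = 15.6 kWh
Runtime = 2 h/day × 30 days = 60 h
Power = 15.6 kWh ÷ 60 h = 0.26 kW = 260 W

260 W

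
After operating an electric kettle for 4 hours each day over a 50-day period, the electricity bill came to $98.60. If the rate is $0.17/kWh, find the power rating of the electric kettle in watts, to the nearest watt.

2900 W

Energy = $98.60 ÷ $0.17/kWh = 580 kWh
Runtime = 4 h/day × 50 days = 200 h
Power = 580 kWh ÷ 200 h = 2.9 kW = 2900 W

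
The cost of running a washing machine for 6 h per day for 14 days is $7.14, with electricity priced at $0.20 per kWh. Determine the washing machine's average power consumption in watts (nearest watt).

Energy = $7.14 ÷ $0.20/kWh = 35.7 kWh
Runtime = 6 h/day × 14 days = 84 h
Power = 35.7 kWh ÷ 84 h = 0.425 kW = 425 W

425 W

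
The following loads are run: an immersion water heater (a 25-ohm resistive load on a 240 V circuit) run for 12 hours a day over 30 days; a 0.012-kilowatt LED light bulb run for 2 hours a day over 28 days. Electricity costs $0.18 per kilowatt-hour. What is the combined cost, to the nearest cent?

$149.42

immersion water heater: Power = V²/R = 240²/25 = 2304 W = 2.304 kW
immersion water heater: Runtime = 12 h/day × 30 days = 360 h
immersion water heater: 2.304 kW × 360 h = 829.44 kWh
LED light bulb: Runtime = 2 h/day × 28 days = 56 h
LED light bulb: 0.012 kW × 56 h = 0.672 kWh
Total energy = 830.112 kWh
Cost = 830.112 × $0.18 = $149.42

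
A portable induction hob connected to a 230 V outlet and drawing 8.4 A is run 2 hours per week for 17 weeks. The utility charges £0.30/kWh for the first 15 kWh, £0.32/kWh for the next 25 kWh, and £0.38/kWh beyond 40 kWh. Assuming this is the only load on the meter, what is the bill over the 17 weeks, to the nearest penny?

Power = 8.4 A × 230 V = 1932 W = 1.932 kW
Runtime = 2 h/week × 17 weeks = 34 h
Energy = 1.932 kW × 34 h = 65.688 kWh
Tier 1 (0–15 kWh): 15 × £0.30 = £4.5
Tier 2 (15–40 kWh): 25 × £0.32 = £8
Above 40 kWh: 25.688 × £0.38 = £9.76144
Bill = £22.26

£22.26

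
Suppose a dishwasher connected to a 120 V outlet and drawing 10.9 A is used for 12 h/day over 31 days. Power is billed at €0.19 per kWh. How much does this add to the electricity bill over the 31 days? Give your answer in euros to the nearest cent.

Power = 10.9 A × 120 V = 1308 W = 1.308 kW
Runtime = 12 h/day × 31 days = 372 h
Energy = 1.308 kW × 372 h = 486.576 kWh
Cost = 486.576 kWh × €0.19/kWh = €92.45

€92.45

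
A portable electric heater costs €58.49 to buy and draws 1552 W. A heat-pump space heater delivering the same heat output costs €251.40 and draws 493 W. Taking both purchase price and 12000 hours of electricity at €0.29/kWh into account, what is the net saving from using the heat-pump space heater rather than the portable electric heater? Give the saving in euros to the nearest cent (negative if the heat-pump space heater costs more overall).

€3492.41

portable electric heater: €58.49 + (1552/1000) kW × 12000 h × €0.29 = €58.49 + €5400.96 = €5459.45
heat-pump space heater: €251.40 + (493/1000) kW × 12000 h × €0.29 = €251.40 + €1715.64 = €1967.04
Saving = €5459.45 − €1967.04 = €3492.41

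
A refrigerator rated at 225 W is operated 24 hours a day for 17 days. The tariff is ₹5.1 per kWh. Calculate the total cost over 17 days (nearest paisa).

Runtime = 24 h × 17 = 408 h
Energy = 0.225 kW × 408 h = 91.8 kWh
Cost = 91.8 kWh × ₹5.1/kWh = ₹468.18

₹468.18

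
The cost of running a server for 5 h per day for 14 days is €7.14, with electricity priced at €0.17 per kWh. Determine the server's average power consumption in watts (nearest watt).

600 W

Energy = €7.14 ÷ €0.17/kWh = 42 kWh
Runtime = 5 h/day × 14 days = 70 h
Power = 42 kWh ÷ 70 h = 0.6 kW = 600 W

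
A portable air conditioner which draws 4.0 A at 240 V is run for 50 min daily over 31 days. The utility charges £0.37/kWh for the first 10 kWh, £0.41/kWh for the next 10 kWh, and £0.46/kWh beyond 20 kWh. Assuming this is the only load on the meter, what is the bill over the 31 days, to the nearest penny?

Power = 4.0 A × 240 V = 960 W = 0.96 kW
Runtime = 50 min × 31 = 1550 min = 25.833333… h
Energy = 0.96 kW × 25.833333… h = 24.8 kWh
Tier 1 (0–10 kWh): 10 × £0.37 = £3.7
Tier 2 (10–20 kWh): 10 × £0.41 = £4.1
Above 20 kWh: 4.8 × £0.46 = £2.208
Bill = £10.01

£10.01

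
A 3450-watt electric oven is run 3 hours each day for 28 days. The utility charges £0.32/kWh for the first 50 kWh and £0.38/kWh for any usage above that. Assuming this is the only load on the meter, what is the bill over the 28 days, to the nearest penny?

Runtime = 3 h/day × 28 days = 84 h
Energy = 3.45 kW × 84 h = 289.8 kWh
Tier 1 (0–50 kWh): 50 × £0.32 = £16
Above 50 kWh: 239.8 × £0.38 = £91.124
Bill = £107.12

£107.12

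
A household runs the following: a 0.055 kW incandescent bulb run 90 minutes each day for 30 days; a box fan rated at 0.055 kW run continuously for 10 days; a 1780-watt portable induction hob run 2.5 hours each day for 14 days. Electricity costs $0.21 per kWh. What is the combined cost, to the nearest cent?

incandescent bulb: Runtime = 90 min × 30 = 2700 min = 45 h
incandescent bulb: 0.055 kW × 45 h = 2.475 kWh
box fan: Runtime = 24 h × 10 = 240 h
box fan: 0.055 kW × 240 h = 13.2 kWh
portable induction hob: Runtime = 2.5 h/day × 14 days = 35 h
portable induction hob: 1.78 kW × 35 h = 62.3 kWh
Total energy = 77.975 kWh
Cost = 77.975 × $0.21 = $16.37

$16.37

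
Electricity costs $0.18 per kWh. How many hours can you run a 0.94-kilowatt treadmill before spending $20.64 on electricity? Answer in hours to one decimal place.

Energy available = $20.64 ÷ $0.18/kWh = 114.6667 kWh
Hours = 114.6667 kWh ÷ 0.94 kW = 122.0 h

122.0 h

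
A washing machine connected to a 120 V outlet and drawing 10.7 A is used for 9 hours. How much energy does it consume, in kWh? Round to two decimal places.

Power = 10.7 A × 120 V = 1284 W = 1.284 kW
Energy = 1.284 kW × 9 h = 11.556 kWh ≈ 11.56 kWh

11.56 kWh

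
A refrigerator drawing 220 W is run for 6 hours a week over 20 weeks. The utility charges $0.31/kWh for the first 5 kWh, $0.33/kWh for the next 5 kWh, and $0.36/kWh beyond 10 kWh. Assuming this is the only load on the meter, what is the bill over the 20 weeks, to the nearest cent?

Runtime = 6 h/week × 20 weeks = 120 h
Energy = 0.22 kW × 120 h = 26.4 kWh
Tier 1 (0–5 kWh): 5 × $0.31 = $1.55
Tier 2 (5–10 kWh): 5 × $0.33 = $1.65
Above 10 kWh: 16.4 × $0.36 = $5.904
Bill = $9.10

$9.10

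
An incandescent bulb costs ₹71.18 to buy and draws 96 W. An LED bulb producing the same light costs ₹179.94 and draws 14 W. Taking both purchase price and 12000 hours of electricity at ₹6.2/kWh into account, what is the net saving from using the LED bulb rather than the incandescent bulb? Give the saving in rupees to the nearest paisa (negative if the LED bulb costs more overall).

incandescent bulb: ₹71.18 + (96/1000) kW × 12000 h × ₹6.2 = ₹71.18 + ₹7142.4 = ₹7213.58
LED bulb: ₹179.94 + (14/1000) kW × 12000 h × ₹6.2 = ₹179.94 + ₹1041.6 = ₹1221.54
Saving = ₹7213.58 − ₹1221.54 = ₹5992.04

₹5992.04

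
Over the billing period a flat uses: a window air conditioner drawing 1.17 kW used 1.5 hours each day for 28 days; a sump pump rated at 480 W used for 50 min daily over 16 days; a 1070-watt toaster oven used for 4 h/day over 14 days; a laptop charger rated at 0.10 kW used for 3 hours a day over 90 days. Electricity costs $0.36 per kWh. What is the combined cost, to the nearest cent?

$51.29

window air conditioner: Runtime = 1.5 h/day × 28 days = 42 h
window air conditioner: 1.17 kW × 42 h = 49.14 kWh
sump pump: Runtime = 50 min × 16 = 800 min = 13.333333… h
sump pump: 0.48 kW × 13.333333… h = 6.4 kWh
toaster oven: Runtime = 4 h/day × 14 days = 56 h
toaster oven: 1.07 kW × 56 h = 59.92 kWh
laptop charger: Runtime = 3 h/day × 90 days = 270 h
laptop charger: 0.1 kW × 270 h = 27 kWh
Total energy = 142.46 kWh
Cost = 142.46 × $0.36 = $51.29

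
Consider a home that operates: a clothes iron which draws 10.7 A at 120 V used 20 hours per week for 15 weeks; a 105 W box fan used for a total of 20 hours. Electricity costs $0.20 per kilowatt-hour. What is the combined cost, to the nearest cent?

clothes iron: Power = 10.7 A × 120 V = 1284 W = 1.284 kW
clothes iron: Runtime = 20 h/week × 15 weeks = 300 h
clothes iron: 1.284 kW × 300 h = 385.2 kWh
box fan: 0.105 kW × 20 h = 2.1 kWh
Total energy = 387.3 kWh
Cost = 387.3 × $0.20 = $77.46

$77.46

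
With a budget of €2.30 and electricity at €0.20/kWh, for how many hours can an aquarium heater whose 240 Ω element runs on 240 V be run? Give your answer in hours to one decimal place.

47.9 h

Power = V²/R = 240²/240 = 240 W = 0.24 kW
Energy available = €2.30 ÷ €0.20/kWh = 11.5 kWh
Hours = 11.5 kWh ÷ 0.24 kW = 47.9 h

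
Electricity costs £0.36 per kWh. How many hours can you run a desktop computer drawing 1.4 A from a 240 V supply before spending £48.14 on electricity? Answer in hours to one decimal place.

398.0 h

Power = 1.4 A × 240 V = 336 W = 0.336 kW
Energy available = £48.14 ÷ £0.36/kWh = 133.7222 kWh
Hours = 133.7222 kWh ÷ 0.336 kW = 398.0 h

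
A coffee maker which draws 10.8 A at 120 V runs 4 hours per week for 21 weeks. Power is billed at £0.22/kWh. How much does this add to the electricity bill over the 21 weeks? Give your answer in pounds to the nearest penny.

£23.95

Power = 10.8 A × 120 V = 1296 W = 1.296 kW
Runtime = 4 h/week × 21 weeks = 84 h
Energy = 1.296 kW × 84 h = 108.864 kWh
Cost = 108.864 kWh × £0.22/kWh = £23.95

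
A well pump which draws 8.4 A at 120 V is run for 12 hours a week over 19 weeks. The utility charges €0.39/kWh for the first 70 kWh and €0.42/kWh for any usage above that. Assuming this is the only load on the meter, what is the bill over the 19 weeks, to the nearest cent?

€94.43

Power = 8.4 A × 120 V = 1008 W = 1.008 kW
Runtime = 12 h/week × 19 weeks = 228 h
Energy = 1.008 kW × 228 h = 229.824 kWh
Tier 1 (0–70 kWh): 70 × €0.39 = €27.3
Above 70 kWh: 159.824 × €0.42 = €67.12608
Bill = €94.43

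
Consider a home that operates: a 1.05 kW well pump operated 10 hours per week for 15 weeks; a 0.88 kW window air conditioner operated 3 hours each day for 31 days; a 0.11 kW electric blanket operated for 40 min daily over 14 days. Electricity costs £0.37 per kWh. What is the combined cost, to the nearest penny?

£88.94

well pump: Runtime = 10 h/week × 15 weeks = 150 h
well pump: 1.05 kW × 150 h = 157.5 kWh
window air conditioner: Runtime = 3 h/day × 31 days = 93 h
window air conditioner: 0.88 kW × 93 h = 81.84 kWh
electric blanket: Runtime = 40 min × 14 = 560 min = 9.333333… h
electric blanket: 0.11 kW × 9.333333… h = 1.026666… kWh
Total energy = 240.366666… kWh
Cost = 240.366666… × £0.37 = £88.94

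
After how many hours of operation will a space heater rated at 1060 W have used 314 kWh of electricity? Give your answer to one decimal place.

296.2 h

Hours = 314 kWh ÷ 1.06 kW = 296.2 h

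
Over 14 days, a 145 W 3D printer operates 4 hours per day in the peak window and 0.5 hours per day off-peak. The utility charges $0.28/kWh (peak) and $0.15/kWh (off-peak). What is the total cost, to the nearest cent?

Peak energy = 0.145 kW × 4 h × 14 = 8.12 kWh
Off-peak energy = 0.145 kW × 0.5 h × 14 = 1.015 kWh
Cost = 8.12 × $0.28 + 1.015 × $0.15 = $2.2736 + $0.15225 = $2.43

$2.43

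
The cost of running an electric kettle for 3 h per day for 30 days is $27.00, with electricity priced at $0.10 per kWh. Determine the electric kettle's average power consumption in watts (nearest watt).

Energy = $27.00 ÷ $0.10/kWh = 270 kWh
Runtime = 3 h/day × 30 days = 90 h
Power = 270 kWh ÷ 90 h = 3 kW = 3000 W

3000 W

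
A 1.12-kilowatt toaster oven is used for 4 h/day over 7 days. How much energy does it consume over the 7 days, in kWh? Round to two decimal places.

Runtime = 4 h/day × 7 days = 28 h
Energy = 1.12 kW × 28 h = 31.36 kWh

31.36 kWh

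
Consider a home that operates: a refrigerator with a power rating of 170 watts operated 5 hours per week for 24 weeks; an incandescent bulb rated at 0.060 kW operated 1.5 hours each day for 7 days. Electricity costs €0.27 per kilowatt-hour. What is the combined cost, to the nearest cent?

€5.68

refrigerator: Runtime = 5 h/week × 24 weeks = 120 h
refrigerator: 0.17 kW × 120 h = 20.4 kWh
incandescent bulb: Runtime = 1.5 h/day × 7 days = 10.5 h
incandescent bulb: 0.06 kW × 10.5 h = 0.63 kWh
Total energy = 21.03 kWh
Cost = 21.03 × €0.27 = €5.68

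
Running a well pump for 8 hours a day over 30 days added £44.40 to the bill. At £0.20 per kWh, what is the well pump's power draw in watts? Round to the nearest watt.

Energy = £44.40 ÷ £0.20/kWh = 222 kWh
Runtime = 8 h/day × 30 days = 240 h
Power = 222 kWh ÷ 240 h = 0.925 kW = 925 W

925 W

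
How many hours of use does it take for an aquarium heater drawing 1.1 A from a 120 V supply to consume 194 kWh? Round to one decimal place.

1469.7 h

Power = 1.1 A × 120 V = 132 W = 0.132 kW
Hours = 194 kWh ÷ 0.132 kW = 1469.7 h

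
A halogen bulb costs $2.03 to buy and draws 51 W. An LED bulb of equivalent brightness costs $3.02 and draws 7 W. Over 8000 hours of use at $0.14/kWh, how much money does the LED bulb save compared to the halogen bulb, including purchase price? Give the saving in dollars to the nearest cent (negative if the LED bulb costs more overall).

$48.29

halogen bulb: $2.03 + (51/1000) kW × 8000 h × $0.14 = $2.03 + $57.12 = $59.15
LED bulb: $3.02 + (7/1000) kW × 8000 h × $0.14 = $3.02 + $7.84 = $10.86
Saving = $59.15 − $10.86 = $48.29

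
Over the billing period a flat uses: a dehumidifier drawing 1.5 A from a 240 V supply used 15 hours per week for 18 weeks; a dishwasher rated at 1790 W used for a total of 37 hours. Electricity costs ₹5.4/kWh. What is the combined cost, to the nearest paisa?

₹882.52

dehumidifier: Power = 1.5 A × 240 V = 360 W = 0.36 kW
dehumidifier: Runtime = 15 h/week × 18 weeks = 270 h
dehumidifier: 0.36 kW × 270 h = 97.2 kWh
dishwasher: 1.79 kW × 37 h = 66.23 kWh
Total energy = 163.43 kWh
Cost = 163.43 × ₹5.4 = ₹882.52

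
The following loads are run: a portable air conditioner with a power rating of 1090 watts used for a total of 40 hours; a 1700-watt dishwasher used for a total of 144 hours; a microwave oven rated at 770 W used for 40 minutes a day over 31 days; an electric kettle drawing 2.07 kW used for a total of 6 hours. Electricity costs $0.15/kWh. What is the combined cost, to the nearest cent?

$47.51

portable air conditioner: 1.09 kW × 40 h = 43.6 kWh
dishwasher: 1.7 kW × 144 h = 244.8 kWh
microwave oven: Runtime = 40 min × 31 = 1240 min = 20.666666… h
microwave oven: 0.77 kW × 20.666666… h = 15.913333… kWh
electric kettle: 2.07 kW × 6 h = 12.42 kWh
Total energy = 316.733333… kWh
Cost = 316.733333… × $0.15 = $47.51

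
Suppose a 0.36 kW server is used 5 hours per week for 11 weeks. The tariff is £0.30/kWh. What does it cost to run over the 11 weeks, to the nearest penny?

Runtime = 5 h/week × 11 weeks = 55 h
Energy = 0.36 kW × 55 h = 19.8 kWh
Cost = 19.8 kWh × £0.30/kWh = £5.94

£5.94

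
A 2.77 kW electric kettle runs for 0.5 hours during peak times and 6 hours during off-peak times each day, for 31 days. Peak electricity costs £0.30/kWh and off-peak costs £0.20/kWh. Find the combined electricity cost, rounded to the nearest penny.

£115.92

Peak energy = 2.77 kW × 0.5 h × 31 = 42.935 kWh
Off-peak energy = 2.77 kW × 6 h × 31 = 515.22 kWh
Cost = 42.935 × £0.30 + 515.22 × £0.20 = £12.8805 + £103.044 = £115.92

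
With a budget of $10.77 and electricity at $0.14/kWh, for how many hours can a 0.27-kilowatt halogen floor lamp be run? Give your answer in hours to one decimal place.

284.9 h

Energy available = $10.77 ÷ $0.14/kWh = 76.9286 kWh
Hours = 76.9286 kWh ÷ 0.27 kW = 284.9 h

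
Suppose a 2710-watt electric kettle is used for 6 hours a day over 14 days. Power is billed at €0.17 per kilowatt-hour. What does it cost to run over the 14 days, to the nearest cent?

€38.70

Runtime = 6 h/day × 14 days = 84 h
Energy = 2.71 kW × 84 h = 227.64 kWh
Cost = 227.64 kWh × €0.17/kWh = €38.70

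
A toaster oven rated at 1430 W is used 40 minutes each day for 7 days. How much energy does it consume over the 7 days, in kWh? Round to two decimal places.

Runtime = 40 min × 7 = 280 min = 4.666666… h
Energy = 1.43 kW × 4.666666… h = 6.673333… kWh ≈ 6.67 kWh

6.67 kWh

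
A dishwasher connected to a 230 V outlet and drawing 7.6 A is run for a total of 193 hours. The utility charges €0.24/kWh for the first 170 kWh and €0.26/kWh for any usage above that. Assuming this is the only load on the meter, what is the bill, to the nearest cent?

Power = 7.6 A × 230 V = 1748 W = 1.748 kW
Energy = 1.748 kW × 193 h = 337.364 kWh
Tier 1 (0–170 kWh): 170 × €0.24 = €40.8
Above 170 kWh: 167.364 × €0.26 = €43.51464
Bill = €84.31

€84.31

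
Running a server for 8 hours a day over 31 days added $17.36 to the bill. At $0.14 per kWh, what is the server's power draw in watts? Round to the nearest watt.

Energy = $17.36 ÷ $0.14/kWh = 124 kWh
Runtime = 8 h/day × 31 days = 248 h
Power = 124 kWh ÷ 248 h = 0.5 kW = 500 W

500 W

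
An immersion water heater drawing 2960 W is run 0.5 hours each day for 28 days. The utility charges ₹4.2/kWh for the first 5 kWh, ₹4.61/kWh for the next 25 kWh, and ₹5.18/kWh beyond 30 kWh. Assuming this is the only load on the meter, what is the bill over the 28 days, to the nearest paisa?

Runtime = 0.5 h/day × 28 days = 14 h
Energy = 2.96 kW × 14 h = 41.44 kWh
Tier 1 (0–5 kWh): 5 × ₹4.2 = ₹21
Tier 2 (5–30 kWh): 25 × ₹4.61 = ₹115.25
Above 30 kWh: 11.44 × ₹5.18 = ₹59.2592
Bill = ₹195.51

₹195.51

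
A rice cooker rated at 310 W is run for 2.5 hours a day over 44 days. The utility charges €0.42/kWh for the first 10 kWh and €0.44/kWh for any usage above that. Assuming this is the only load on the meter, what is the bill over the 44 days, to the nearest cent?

Runtime = 2.5 h/day × 44 days = 110 h
Energy = 0.31 kW × 110 h = 34.1 kWh
Tier 1 (0–10 kWh): 10 × €0.42 = €4.2
Above 10 kWh: 24.1 × €0.44 = €10.604
Bill = €14.80

€14.80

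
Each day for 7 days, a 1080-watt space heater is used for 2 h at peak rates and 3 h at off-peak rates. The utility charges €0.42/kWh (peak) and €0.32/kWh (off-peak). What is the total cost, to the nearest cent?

€13.61

Peak energy = 1.08 kW × 2 h × 7 = 15.12 kWh
Off-peak energy = 1.08 kW × 3 h × 7 = 22.68 kWh
Cost = 15.12 × €0.42 + 22.68 × €0.32 = €6.3504 + €7.2576 = €13.61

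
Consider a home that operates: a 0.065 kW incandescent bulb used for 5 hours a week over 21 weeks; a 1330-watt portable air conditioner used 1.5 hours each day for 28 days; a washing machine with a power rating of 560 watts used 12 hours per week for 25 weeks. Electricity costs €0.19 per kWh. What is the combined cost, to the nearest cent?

incandescent bulb: Runtime = 5 h/week × 21 weeks = 105 h
incandescent bulb: 0.065 kW × 105 h = 6.825 kWh
portable air conditioner: Runtime = 1.5 h/day × 28 days = 42 h
portable air conditioner: 1.33 kW × 42 h = 55.86 kWh
washing machine: Runtime = 12 h/week × 25 weeks = 300 h
washing machine: 0.56 kW × 300 h = 168 kWh
Total energy = 230.685 kWh
Cost = 230.685 × €0.19 = €43.83

€43.83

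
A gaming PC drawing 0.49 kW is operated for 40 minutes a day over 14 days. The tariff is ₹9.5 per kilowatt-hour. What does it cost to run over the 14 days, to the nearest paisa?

₹43.45

Runtime = 40 min × 14 = 560 min = 9.333333… h
Energy = 0.49 kW × 9.333333… h = 4.573333… kWh
Cost = 4.573333… kWh × ₹9.5/kWh = ₹43.45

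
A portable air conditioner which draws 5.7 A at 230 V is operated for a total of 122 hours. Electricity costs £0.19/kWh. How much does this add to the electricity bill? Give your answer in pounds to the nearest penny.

£30.39

Power = 5.7 A × 230 V = 1311 W = 1.311 kW
Energy = 1.311 kW × 122 h = 159.942 kWh
Cost = 159.942 kWh × £0.19/kWh = £30.39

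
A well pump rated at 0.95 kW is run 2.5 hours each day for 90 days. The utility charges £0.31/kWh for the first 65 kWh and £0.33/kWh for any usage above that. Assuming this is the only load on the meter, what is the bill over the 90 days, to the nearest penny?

Runtime = 2.5 h/day × 90 days = 225 h
Energy = 0.95 kW × 225 h = 213.75 kWh
Tier 1 (0–65 kWh): 65 × £0.31 = £20.15
Above 65 kWh: 148.75 × £0.33 = £49.0875
Bill = £69.24

£69.24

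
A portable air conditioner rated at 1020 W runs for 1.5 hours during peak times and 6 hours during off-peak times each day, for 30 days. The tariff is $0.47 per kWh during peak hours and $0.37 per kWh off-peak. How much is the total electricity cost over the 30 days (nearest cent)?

$89.51

Peak energy = 1.02 kW × 1.5 h × 30 = 45.9 kWh
Off-peak energy = 1.02 kW × 6 h × 30 = 183.6 kWh
Cost = 45.9 × $0.47 + 183.6 × $0.37 = $21.573 + $67.932 = $89.51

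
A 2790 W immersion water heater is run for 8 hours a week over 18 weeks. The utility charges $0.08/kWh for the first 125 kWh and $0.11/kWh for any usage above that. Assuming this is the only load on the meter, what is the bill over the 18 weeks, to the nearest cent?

Runtime = 8 h/week × 18 weeks = 144 h
Energy = 2.79 kW × 144 h = 401.76 kWh
Tier 1 (0–125 kWh): 125 × $0.08 = $10
Above 125 kWh: 276.76 × $0.11 = $30.4436
Bill = $40.44

$40.44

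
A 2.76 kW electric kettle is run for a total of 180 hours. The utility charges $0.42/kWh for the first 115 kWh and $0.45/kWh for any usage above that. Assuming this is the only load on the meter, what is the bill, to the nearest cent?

$220.11

Energy = 2.76 kW × 180 h = 496.8 kWh
Tier 1 (0–115 kWh): 115 × $0.42 = $48.3
Above 115 kWh: 381.8 × $0.45 = $171.81
Bill = $220.11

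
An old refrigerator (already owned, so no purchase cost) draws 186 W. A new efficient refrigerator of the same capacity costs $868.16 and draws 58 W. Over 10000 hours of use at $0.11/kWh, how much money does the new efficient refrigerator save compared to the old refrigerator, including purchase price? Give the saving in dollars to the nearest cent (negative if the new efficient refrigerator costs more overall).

old refrigerator: $0.00 + (186/1000) kW × 10000 h × $0.11 = $0.00 + $204.6 = $204.6
new efficient refrigerator: $868.16 + (58/1000) kW × 10000 h × $0.11 = $868.16 + $63.8 = $931.96
Saving = $204.6 − $931.96 = −$727.36

-$727.36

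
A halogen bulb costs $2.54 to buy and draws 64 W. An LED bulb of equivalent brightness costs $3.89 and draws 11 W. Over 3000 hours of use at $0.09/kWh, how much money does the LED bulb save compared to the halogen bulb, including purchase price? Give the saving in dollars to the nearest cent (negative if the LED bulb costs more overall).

halogen bulb: $2.54 + (64/1000) kW × 3000 h × $0.09 = $2.54 + $17.28 = $19.82
LED bulb: $3.89 + (11/1000) kW × 3000 h × $0.09 = $3.89 + $2.97 = $6.86
Saving = $19.82 − $6.86 = $12.96

$12.96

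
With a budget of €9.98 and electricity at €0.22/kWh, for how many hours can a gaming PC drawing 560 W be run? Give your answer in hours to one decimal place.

81.0 h

Energy available = €9.98 ÷ €0.22/kWh = 45.3636 kWh
Hours = 45.3636 kWh ÷ 0.56 kW = 81.0 h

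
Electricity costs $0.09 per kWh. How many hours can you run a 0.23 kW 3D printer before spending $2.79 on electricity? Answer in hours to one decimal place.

134.8 h

Energy available = $2.79 ÷ $0.09/kWh = 31 kWh
Hours = 31 kWh ÷ 0.23 kW = 134.8 h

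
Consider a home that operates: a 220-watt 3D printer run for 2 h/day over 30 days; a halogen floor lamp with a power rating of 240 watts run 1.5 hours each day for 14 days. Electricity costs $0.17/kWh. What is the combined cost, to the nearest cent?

3D printer: Runtime = 2 h/day × 30 days = 60 h
3D printer: 0.22 kW × 60 h = 13.2 kWh
halogen floor lamp: Runtime = 1.5 h/day × 14 days = 21 h
halogen floor lamp: 0.24 kW × 21 h = 5.04 kWh
Total energy = 18.24 kWh
Cost = 18.24 × $0.17 = $3.10

$3.10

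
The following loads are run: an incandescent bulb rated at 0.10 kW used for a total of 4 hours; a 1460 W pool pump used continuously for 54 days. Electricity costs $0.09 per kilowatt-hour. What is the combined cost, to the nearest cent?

incandescent bulb: 0.1 kW × 4 h = 0.4 kWh
pool pump: Runtime = 24 h × 54 = 1296 h
pool pump: 1.46 kW × 1296 h = 1892.16 kWh
Total energy = 1892.56 kWh
Cost = 1892.56 × $0.09 = $170.33

$170.33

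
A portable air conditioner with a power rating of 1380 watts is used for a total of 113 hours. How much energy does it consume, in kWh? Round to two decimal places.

Energy = 1.38 kW × 113 h = 155.94 kWh

155.94 kWh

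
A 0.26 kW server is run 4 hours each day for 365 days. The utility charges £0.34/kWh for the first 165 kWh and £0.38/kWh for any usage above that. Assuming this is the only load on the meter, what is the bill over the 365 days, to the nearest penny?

£137.65

Runtime = 4 h/day × 365 days = 1460 h
Energy = 0.26 kW × 1460 h = 379.6 kWh
Tier 1 (0–165 kWh): 165 × £0.34 = £56.1
Above 165 kWh: 214.6 × £0.38 = £81.548
Bill = £137.65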